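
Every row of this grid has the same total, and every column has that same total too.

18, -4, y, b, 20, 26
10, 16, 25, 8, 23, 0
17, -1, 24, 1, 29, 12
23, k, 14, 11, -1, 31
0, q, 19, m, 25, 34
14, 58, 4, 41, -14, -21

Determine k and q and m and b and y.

k = 4, q = 9, m = -5, b = 26, y = -4

Rows 2 and 3 both sum to 82, so that's the common total.
Row 4 has 23 + 14 + 11 − 1 + 31 = 78; the blank must be 82 − 78 = 4.
Column 3 has 25 + 24 + 14 + 19 + 4 = 86; the blank must be 82 − 86 = -4.
Row 1 has 18 − 4 − 4 + 20 + 26 = 56; the blank must be 82 − 56 = 26.
Column 4 has 26 + 8 + 1 + 11 + 41 = 87; the blank must be 82 − 87 = -5.
Row 5 has 0 + 19 − 5 + 25 + 34 = 73; the blank must be 82 − 73 = 9.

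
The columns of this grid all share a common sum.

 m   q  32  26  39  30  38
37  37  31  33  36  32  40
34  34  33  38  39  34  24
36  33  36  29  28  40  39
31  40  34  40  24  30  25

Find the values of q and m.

Column 3 sums to 166 and so does column 7; that's the common total.
In column 2 the known cells total 144, leaving 166 − 144 = 22.
In column 1 the known cells total 138, leaving 166 − 138 = 28.

q = 22, m = 28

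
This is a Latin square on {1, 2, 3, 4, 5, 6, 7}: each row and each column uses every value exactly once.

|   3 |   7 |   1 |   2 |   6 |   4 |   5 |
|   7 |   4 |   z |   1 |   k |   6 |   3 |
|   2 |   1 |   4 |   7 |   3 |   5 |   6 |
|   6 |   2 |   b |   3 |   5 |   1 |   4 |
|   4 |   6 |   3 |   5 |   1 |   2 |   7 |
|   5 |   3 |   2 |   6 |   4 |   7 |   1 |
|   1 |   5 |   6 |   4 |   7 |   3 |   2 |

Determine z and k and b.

z = 5, k = 2, b = 7

At (row 4, col 3): row 4 already has {1, 2, 3, 4, 5, 6}, so the value is 7.
At (row 2, col 3): column 3 already has {1, 2, 3, 4, 6, 7}, so the value is 5.
Cell (2,5): row 2 already has {1, 3, 4, 5, 6, 7} → 2.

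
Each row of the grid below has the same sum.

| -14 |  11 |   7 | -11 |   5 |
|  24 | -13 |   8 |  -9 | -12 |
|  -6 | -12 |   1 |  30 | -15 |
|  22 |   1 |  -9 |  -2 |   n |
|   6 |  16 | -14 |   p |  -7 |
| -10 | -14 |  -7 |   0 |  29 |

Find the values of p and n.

Rows 1 and 2 both add up to -2, so every row sums to -2.
Row 5: 6 + 16 − 14 − 7 = 1, so the missing entry is -2 − 1 = -3.
Row 4: 22 + 1 − 9 − 2 = 12, so the missing entry is -2 − 12 = -14.

p = -3, n = -14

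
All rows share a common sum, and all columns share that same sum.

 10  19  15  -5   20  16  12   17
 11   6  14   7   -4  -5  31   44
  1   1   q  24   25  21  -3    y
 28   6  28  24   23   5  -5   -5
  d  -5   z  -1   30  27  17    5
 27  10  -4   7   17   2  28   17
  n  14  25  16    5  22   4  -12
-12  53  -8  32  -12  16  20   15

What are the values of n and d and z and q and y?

n = 30, d = 9, z = 22, q = 12, y = 23

Rows 1 and 2 both sum to 104, so that's the common total.
Row 7: 14 + 25 + 16 + 5 + 22 + 4 − 12 = 74, so its missing entry is 104 − 74 = 30.
Column 1: 10 + 11 + 1 + 28 + 27 + 30 − 12 = 95, so its missing entry is 104 − 95 = 9.
Column 8: 17 + 44 − 5 + 5 + 17 − 12 + 15 = 81, so its missing entry is 104 − 81 = 23.
Row 5: 9 − 5 − 1 + 30 + 27 + 17 + 5 = 82, so its missing entry is 104 − 82 = 22.
Row 3: 1 + 1 + 24 + 25 + 21 − 3 + 23 = 92, so its missing entry is 104 − 92 = 12.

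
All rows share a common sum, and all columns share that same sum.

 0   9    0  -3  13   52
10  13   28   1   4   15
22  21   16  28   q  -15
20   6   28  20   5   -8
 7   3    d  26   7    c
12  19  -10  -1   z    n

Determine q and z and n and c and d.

q = -1, z = 43, n = 8, c = 19, d = 9

Rows 1 and 2 both sum to 71, so that's the common total.
Row 3: 22 + 21 + 16 + 28 − 15 = 72, so its missing entry is 71 − 72 = -1.
Column 5: 13 + 4 − 1 + 5 + 7 = 28, so its missing entry is 71 − 28 = 43.
Row 6: 12 + 19 − 10 − 1 + 43 = 63, so its missing entry is 71 − 63 = 8.
Column 3: 0 + 28 + 16 + 28 − 10 = 62, so its missing entry is 71 − 62 = 9.
Row 5: 7 + 3 + 9 + 26 + 7 = 52, so its missing entry is 71 − 52 = 19.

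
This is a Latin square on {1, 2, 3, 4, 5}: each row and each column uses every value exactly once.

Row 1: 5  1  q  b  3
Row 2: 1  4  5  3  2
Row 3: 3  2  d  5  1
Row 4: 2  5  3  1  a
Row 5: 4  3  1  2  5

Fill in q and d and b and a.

q = 2, d = 4, b = 4, a = 4

At (row 1, col 4): column 4 already has {1, 2, 3, 5}, so the value is 4.
At (row 1, col 3): row 1 already has {1, 3, 4, 5}, so the value is 2.
Cell (4,5): row 4 already has {1, 2, 3, 5} → 4.
For row 3, column 3: row 3 already has {1, 2, 3, 5}; that leaves 4.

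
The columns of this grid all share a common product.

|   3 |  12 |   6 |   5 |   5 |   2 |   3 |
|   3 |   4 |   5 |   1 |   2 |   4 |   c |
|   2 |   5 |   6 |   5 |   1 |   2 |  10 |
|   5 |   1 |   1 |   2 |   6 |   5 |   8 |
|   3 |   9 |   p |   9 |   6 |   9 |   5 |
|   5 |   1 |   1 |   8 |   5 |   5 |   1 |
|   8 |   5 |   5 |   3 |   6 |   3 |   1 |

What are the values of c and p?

Columns 1 and 4 each multiply to 10800, so every column has product 10800.
Column 7: 3×10×8×5×1×1 = 1200, so the missing entry is 10800 ÷ 1200 = 9.
Column 3: 6×5×6×1×1×5 = 900, so the missing entry is 10800 ÷ 900 = 12.

c = 9, p = 12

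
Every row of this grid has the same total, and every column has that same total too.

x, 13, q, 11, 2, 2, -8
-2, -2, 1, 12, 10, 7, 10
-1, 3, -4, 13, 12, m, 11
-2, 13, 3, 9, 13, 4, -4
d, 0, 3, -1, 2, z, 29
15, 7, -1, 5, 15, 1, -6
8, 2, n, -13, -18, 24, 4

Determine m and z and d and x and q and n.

Rows 2 and 4 both sum to 36, so that's the common total.
The known cells in row 7 total 7, leaving 36 − 7 = 29 for the blank.
The known cells in column 3 total 31, leaving 36 − 31 = 5 for the blank.
The known cells in row 1 total 25, leaving 36 − 25 = 11 for the blank.
The known cells in column 1 total 29, leaving 36 − 29 = 7 for the blank.
The known cells in row 5 total 40, leaving 36 − 40 = -4 for the blank.
The known cells in row 3 total 34, leaving 36 − 34 = 2 for the blank.

m = 2, z = -4, d = 7, x = 11, q = 5, n = 29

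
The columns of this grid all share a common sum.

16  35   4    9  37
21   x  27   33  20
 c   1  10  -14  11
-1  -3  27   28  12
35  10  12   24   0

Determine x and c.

x = 37, c = 9

Columns 3 and 5 both add up to 80, so every column sums to 80.
Column 2: 35 + 1 − 3 + 10 = 43, so the missing entry is 80 − 43 = 37.
Column 1: 16 + 21 − 1 + 35 = 71, so the missing entry is 80 − 71 = 9.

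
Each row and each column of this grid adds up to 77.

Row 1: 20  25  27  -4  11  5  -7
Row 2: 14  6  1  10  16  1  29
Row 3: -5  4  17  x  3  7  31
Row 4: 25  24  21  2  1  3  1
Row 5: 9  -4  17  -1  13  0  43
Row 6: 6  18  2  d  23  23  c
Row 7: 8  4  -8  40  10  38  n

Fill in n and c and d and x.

n = -15, c = -5, d = 10, x = 20

Row 7: 8 + 4 − 8 + 40 + 10 + 38 = 92, so its missing entry is 77 − 92 = -15.
Row 3: -5 + 4 + 17 + 3 + 7 + 31 = 57, so its missing entry is 77 − 57 = 20.
Column 4: -4 + 10 + 20 + 2 − 1 + 40 = 67, so its missing entry is 77 − 67 = 10.
Row 6: 6 + 18 + 2 + 10 + 23 + 23 = 82, so its missing entry is 77 − 82 = -5.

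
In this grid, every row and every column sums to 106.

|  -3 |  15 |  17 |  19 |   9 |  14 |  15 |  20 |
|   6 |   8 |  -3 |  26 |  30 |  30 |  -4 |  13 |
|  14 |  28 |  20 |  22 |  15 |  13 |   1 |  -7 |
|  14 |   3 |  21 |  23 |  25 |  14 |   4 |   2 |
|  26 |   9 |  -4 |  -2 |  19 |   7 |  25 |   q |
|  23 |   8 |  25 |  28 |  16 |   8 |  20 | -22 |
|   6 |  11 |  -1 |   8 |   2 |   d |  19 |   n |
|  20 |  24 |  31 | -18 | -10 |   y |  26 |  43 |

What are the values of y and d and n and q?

y = -10, d = 30, n = 31, q = 26

The known cells in row 8 total 116, leaving 106 − 116 = -10 for the blank.
The known cells in row 5 total 80, leaving 106 − 80 = 26 for the blank.
The known cells in column 8 total 75, leaving 106 − 75 = 31 for the blank.
The known cells in row 7 total 76, leaving 106 − 76 = 30 for the blank.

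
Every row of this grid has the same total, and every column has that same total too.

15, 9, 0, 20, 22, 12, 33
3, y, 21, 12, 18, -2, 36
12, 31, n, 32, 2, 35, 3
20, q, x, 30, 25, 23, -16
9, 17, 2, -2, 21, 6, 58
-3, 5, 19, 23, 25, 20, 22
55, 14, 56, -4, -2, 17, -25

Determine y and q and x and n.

Rows 1 and 5 both sum to 111, so that's the common total.
Row 2 has 3 + 21 + 12 + 18 − 2 + 36 = 88; the blank must be 111 − 88 = 23.
Column 2 has 9 + 23 + 31 + 17 + 5 + 14 = 99; the blank must be 111 − 99 = 12.
Row 4 has 20 + 12 + 30 + 25 + 23 − 16 = 94; the blank must be 111 − 94 = 17.
Row 3 has 12 + 31 + 32 + 2 + 35 + 3 = 115; the blank must be 111 − 115 = -4.

y = 23, q = 12, x = 17, n = -4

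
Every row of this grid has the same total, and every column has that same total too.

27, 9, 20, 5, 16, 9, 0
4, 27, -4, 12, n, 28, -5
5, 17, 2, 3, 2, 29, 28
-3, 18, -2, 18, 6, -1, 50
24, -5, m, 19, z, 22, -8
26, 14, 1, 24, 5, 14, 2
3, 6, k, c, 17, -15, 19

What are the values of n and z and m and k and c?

Rows 1 and 3 both sum to 86, so that's the common total.
Row 2 has 4 + 27 − 4 + 12 + 28 − 5 = 62; the blank must be 86 − 62 = 24.
Column 5 has 16 + 24 + 2 + 6 + 5 + 17 = 70; the blank must be 86 − 70 = 16.
Row 5 has 24 − 5 + 19 + 16 + 22 − 8 = 68; the blank must be 86 − 68 = 18.
Column 3 has 20 − 4 + 2 − 2 + 18 + 1 = 35; the blank must be 86 − 35 = 51.
Row 7 has 3 + 6 + 51 + 17 − 15 + 19 = 81; the blank must be 86 − 81 = 5.

n = 24, z = 16, m = 18, k = 51, c = 5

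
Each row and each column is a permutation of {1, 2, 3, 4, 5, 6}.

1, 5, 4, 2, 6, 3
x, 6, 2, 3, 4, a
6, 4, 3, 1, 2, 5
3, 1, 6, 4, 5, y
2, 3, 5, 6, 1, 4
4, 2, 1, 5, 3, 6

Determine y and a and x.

y = 2, a = 1, x = 5

Cell (2,1): column 1 already has {1, 2, 3, 4, 6} → 5.
For row 4, column 6: row 4 already has {1, 3, 4, 5, 6}; that leaves 2.
Cell (2,6): row 2 already has {2, 3, 4, 5, 6} → 1.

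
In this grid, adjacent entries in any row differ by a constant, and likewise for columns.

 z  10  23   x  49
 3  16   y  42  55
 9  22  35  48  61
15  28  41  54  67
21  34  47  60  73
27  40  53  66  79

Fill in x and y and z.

Along each row the entries change by 13 per step; down each column they change by 6.
Row 1: from 10 at column 2, stepping by 13 to column 4 gives 36.
Row 2: from 3 at column 1, stepping by 13 to column 3 gives 29.
Row 1: from 10 at column 2, stepping by 13 to column 1 gives -3.

x = 36, y = 29, z = -3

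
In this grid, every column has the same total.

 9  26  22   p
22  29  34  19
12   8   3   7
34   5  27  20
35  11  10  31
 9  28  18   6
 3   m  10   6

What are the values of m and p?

m = 17, p = 35

The complete columns each total 124.
Column 2 is missing 124 − 107 = 17 (since 26 + 29 + 8 + 5 + 11 + 28 = 107).
Column 4 is missing 124 − 89 = 35 (since 19 + 7 + 20 + 31 + 6 + 6 = 89).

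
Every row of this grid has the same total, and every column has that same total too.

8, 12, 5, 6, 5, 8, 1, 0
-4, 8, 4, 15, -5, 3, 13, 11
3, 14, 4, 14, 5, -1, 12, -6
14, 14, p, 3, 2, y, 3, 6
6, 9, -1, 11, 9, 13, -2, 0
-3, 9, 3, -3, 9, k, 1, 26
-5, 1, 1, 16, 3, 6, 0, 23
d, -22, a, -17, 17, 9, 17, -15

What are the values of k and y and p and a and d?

k = 3, y = 4, p = -1, a = 30, d = 26

Rows 1 and 2 both sum to 45, so that's the common total.
Row 6: -3 + 9 + 3 − 3 + 9 + 1 + 26 = 42, so its missing entry is 45 − 42 = 3.
Column 1: 8 − 4 + 3 + 14 + 6 − 3 − 5 = 19, so its missing entry is 45 − 19 = 26.
Row 8: 26 − 22 − 17 + 17 + 9 + 17 − 15 = 15, so its missing entry is 45 − 15 = 30.
Column 3: 5 + 4 + 4 − 1 + 3 + 1 + 30 = 46, so its missing entry is 45 − 46 = -1.
Row 4: 14 + 14 − 1 + 3 + 2 + 3 + 6 = 41, so its missing entry is 45 − 41 = 4.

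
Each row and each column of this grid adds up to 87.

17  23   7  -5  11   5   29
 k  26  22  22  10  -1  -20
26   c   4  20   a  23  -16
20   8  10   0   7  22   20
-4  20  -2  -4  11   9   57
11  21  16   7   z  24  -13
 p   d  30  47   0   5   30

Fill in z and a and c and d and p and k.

z = 21, a = 27, c = 3, d = -14, p = -11, k = 28

Row 6 has 11 + 21 + 16 + 7 + 24 − 13 = 66; the blank must be 87 − 66 = 21.
Column 5 has 11 + 10 + 7 + 11 + 21 + 0 = 60; the blank must be 87 − 60 = 27.
Row 3 has 26 + 4 + 20 + 27 + 23 − 16 = 84; the blank must be 87 − 84 = 3.
Column 2 has 23 + 26 + 3 + 8 + 20 + 21 = 101; the blank must be 87 − 101 = -14.
Row 7 has -14 + 30 + 47 + 0 + 5 + 30 = 98; the blank must be 87 − 98 = -11.
Row 2 has 26 + 22 + 22 + 10 − 1 − 20 = 59; the blank must be 87 − 59 = 28.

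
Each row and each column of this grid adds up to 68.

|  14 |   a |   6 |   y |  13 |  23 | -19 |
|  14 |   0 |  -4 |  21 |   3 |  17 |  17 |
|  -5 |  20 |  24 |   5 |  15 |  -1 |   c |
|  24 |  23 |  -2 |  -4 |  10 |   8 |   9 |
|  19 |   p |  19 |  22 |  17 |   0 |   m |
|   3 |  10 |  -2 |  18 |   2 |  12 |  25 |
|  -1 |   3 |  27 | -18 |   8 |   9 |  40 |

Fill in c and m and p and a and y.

c = 10, m = -14, p = 5, a = 7, y = 24

The known cells in column 4 total 44, leaving 68 − 44 = 24 for the blank.
The known cells in row 1 total 61, leaving 68 − 61 = 7 for the blank.
The known cells in row 3 total 58, leaving 68 − 58 = 10 for the blank.
The known cells in column 7 total 82, leaving 68 − 82 = -14 for the blank.
The known cells in row 5 total 63, leaving 68 − 63 = 5 for the blank.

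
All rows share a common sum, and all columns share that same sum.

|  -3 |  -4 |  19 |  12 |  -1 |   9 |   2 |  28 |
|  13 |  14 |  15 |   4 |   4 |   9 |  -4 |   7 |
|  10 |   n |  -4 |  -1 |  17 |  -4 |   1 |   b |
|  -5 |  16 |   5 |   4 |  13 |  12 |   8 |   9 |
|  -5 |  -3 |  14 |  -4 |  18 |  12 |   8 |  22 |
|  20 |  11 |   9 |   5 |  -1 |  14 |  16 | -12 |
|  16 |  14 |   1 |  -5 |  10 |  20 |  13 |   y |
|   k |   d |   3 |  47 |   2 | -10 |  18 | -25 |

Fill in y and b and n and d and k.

y = -7, b = 40, n = 3, d = 11, k = 16

Rows 1 and 2 both sum to 62, so that's the common total.
Column 1: -3 + 13 + 10 − 5 − 5 + 20 + 16 = 46, so its missing entry is 62 − 46 = 16.
Row 8: 16 + 3 + 47 + 2 − 10 + 18 − 25 = 51, so its missing entry is 62 − 51 = 11.
Column 2: -4 + 14 + 16 − 3 + 11 + 14 + 11 = 59, so its missing entry is 62 − 59 = 3.
Row 3: 10 + 3 − 4 − 1 + 17 − 4 + 1 = 22, so its missing entry is 62 − 22 = 40.
Row 7: 16 + 14 + 1 − 5 + 10 + 20 + 13 = 69, so its missing entry is 62 − 69 = -7.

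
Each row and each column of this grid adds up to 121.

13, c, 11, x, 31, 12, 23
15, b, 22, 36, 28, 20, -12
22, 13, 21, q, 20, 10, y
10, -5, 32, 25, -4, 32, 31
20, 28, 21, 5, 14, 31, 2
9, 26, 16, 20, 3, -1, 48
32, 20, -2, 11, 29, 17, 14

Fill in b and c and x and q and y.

The known cells in row 2 total 109, leaving 121 − 109 = 12 for the blank.
The known cells in column 2 total 94, leaving 121 − 94 = 27 for the blank.
The known cells in row 1 total 117, leaving 121 − 117 = 4 for the blank.
The known cells in column 4 total 101, leaving 121 − 101 = 20 for the blank.
The known cells in row 3 total 106, leaving 121 − 106 = 15 for the blank.

b = 12, c = 27, x = 4, q = 20, y = 15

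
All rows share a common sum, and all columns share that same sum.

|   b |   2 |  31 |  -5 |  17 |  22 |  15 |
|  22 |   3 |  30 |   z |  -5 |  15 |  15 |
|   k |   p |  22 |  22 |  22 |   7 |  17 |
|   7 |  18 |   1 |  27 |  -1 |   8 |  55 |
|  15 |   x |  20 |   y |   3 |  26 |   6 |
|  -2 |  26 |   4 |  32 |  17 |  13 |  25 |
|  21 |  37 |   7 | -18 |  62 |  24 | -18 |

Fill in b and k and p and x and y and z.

b = 33, k = 19, p = 6, x = 23, y = 22, z = 35

Rows 4 and 6 both sum to 115, so that's the common total.
The known cells in row 2 total 80, leaving 115 − 80 = 35 for the blank.
The known cells in column 4 total 93, leaving 115 − 93 = 22 for the blank.
The known cells in row 1 total 82, leaving 115 − 82 = 33 for the blank.
The known cells in column 1 total 96, leaving 115 − 96 = 19 for the blank.
The known cells in row 3 total 109, leaving 115 − 109 = 6 for the blank.
The known cells in row 5 total 92, leaving 115 − 92 = 23 for the blank.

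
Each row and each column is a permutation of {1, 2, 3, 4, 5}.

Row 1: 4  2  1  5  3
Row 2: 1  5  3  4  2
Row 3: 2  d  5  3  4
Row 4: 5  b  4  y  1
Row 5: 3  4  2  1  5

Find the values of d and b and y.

At (row 4, col 4): column 4 already has {1, 3, 4, 5}, so the value is 2.
For row 4, column 2: row 4 already has {1, 2, 4, 5}; that leaves 3.
For row 3, column 2: row 3 already has {2, 3, 4, 5}; that leaves 1.

d = 1, b = 3, y = 2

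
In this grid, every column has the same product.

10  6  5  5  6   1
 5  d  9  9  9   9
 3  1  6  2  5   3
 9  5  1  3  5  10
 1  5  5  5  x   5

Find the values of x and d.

x = 1, d = 9

Columns 1 and 6 each multiply to 1350, so every column has product 1350.
Column 5: 6×9×5×5 = 1350, so the missing entry is 1350 ÷ 1350 = 1.
Column 2: 6×1×5×5 = 150, so the missing entry is 1350 ÷ 150 = 9.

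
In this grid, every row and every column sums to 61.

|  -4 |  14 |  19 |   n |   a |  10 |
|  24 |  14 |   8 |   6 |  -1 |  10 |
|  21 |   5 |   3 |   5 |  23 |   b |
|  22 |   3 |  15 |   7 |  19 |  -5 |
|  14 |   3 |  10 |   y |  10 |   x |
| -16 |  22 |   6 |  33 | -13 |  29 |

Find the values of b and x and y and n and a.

b = 4, x = 13, y = 11, n = -1, a = 23

Column 5 has -1 + 23 + 19 + 10 − 13 = 38; the blank must be 61 − 38 = 23.
Row 1 has -4 + 14 + 19 + 23 + 10 = 62; the blank must be 61 − 62 = -1.
Column 4 has -1 + 6 + 5 + 7 + 33 = 50; the blank must be 61 − 50 = 11.
Row 5 has 14 + 3 + 10 + 11 + 10 = 48; the blank must be 61 − 48 = 13.
Row 3 has 21 + 5 + 3 + 5 + 23 = 57; the blank must be 61 − 57 = 4.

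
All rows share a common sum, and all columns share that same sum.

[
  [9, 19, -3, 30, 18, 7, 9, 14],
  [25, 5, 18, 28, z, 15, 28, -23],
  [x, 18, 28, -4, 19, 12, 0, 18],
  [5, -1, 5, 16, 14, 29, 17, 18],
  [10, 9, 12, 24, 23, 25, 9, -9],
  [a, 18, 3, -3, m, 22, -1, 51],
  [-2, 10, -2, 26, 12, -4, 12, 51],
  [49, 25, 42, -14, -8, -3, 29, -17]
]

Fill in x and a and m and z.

x = 12, a = -5, m = 18, z = 7

Rows 1 and 4 both sum to 103, so that's the common total.
Row 3 has 18 + 28 − 4 + 19 + 12 + 0 + 18 = 91; the blank must be 103 − 91 = 12.
Column 1 has 9 + 25 + 12 + 5 + 10 − 2 + 49 = 108; the blank must be 103 − 108 = -5.
Row 6 has -5 + 18 + 3 − 3 + 22 − 1 + 51 = 85; the blank must be 103 − 85 = 18.
Row 2 has 25 + 5 + 18 + 28 + 15 + 28 − 23 = 96; the blank must be 103 − 96 = 7.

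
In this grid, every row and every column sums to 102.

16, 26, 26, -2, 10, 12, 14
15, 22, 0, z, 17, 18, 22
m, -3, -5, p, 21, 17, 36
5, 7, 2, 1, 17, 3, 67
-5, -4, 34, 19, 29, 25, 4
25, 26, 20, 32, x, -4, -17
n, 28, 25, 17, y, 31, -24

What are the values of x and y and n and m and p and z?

Row 6: 25 + 26 + 20 + 32 − 4 − 17 = 82, so its missing entry is 102 − 82 = 20.
Column 5: 10 + 17 + 21 + 17 + 29 + 20 = 114, so its missing entry is 102 − 114 = -12.
Row 7: 28 + 25 + 17 − 12 + 31 − 24 = 65, so its missing entry is 102 − 65 = 37.
Column 1: 16 + 15 + 5 − 5 + 25 + 37 = 93, so its missing entry is 102 − 93 = 9.
Row 3: 9 − 3 − 5 + 21 + 17 + 36 = 75, so its missing entry is 102 − 75 = 27.
Row 2: 15 + 22 + 0 + 17 + 18 + 22 = 94, so its missing entry is 102 − 94 = 8.

x = 20, y = -12, n = 37, m = 9, p = 27, z = 8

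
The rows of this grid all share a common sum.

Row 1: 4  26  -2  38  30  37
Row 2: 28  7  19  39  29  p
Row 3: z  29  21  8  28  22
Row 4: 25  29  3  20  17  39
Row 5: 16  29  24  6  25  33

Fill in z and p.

z = 25, p = 11

Rows 1 and 4 both add up to 133, so every row sums to 133.
Row 3: 29 + 21 + 8 + 28 + 22 = 108, so the missing entry is 133 − 108 = 25.
Row 2: 28 + 7 + 19 + 39 + 29 = 122, so the missing entry is 133 − 122 = 11.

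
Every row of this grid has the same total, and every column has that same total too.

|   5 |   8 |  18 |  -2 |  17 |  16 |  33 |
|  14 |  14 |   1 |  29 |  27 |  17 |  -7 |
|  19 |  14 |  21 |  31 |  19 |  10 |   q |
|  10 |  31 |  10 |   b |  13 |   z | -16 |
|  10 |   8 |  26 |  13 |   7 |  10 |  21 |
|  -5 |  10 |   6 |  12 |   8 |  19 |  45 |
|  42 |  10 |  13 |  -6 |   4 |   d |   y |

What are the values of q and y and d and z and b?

q = -19, y = 38, d = -6, z = 29, b = 18

Rows 1 and 2 both sum to 95, so that's the common total.
Column 4: -2 + 29 + 31 + 13 + 12 − 6 = 77, so its missing entry is 95 − 77 = 18.
Row 3: 19 + 14 + 21 + 31 + 19 + 10 = 114, so its missing entry is 95 − 114 = -19.
Column 7: 33 − 7 − 19 − 16 + 21 + 45 = 57, so its missing entry is 95 − 57 = 38.
Row 7: 42 + 10 + 13 − 6 + 4 + 38 = 101, so its missing entry is 95 − 101 = -6.
Row 4: 10 + 31 + 10 + 18 + 13 − 16 = 66, so its missing entry is 95 − 66 = 29.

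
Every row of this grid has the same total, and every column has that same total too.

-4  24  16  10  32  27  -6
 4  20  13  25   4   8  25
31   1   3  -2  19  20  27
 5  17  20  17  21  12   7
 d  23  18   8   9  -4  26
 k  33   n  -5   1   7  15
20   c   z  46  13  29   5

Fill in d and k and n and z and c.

Rows 1 and 2 both sum to 99, so that's the common total.
Row 5 has 23 + 18 + 8 + 9 − 4 + 26 = 80; the blank must be 99 − 80 = 19.
Column 2 has 24 + 20 + 1 + 17 + 23 + 33 = 118; the blank must be 99 − 118 = -19.
Row 7 has 20 − 19 + 46 + 13 + 29 + 5 = 94; the blank must be 99 − 94 = 5.
Column 1 has -4 + 4 + 31 + 5 + 19 + 20 = 75; the blank must be 99 − 75 = 24.
Row 6 has 24 + 33 − 5 + 1 + 7 + 15 = 75; the blank must be 99 − 75 = 24.

d = 19, k = 24, n = 24, z = 5, c = -19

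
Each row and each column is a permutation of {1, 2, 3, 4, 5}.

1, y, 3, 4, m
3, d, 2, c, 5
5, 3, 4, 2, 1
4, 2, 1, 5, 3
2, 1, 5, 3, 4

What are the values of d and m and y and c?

d = 4, m = 2, y = 5, c = 1

At (row 2, col 4): column 4 already has {2, 3, 4, 5}, so the value is 1.
At (row 2, col 2): row 2 already has {1, 2, 3, 5}, so the value is 4.
At (row 1, col 2): column 2 already has {1, 2, 3, 4}, so the value is 5.
For row 1, column 5: row 1 already has {1, 3, 4, 5}; that leaves 2.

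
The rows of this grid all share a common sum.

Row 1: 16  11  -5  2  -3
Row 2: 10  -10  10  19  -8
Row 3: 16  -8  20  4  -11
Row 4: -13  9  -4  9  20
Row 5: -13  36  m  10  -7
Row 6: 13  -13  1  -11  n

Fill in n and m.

The complete rows each total 21.
Row 6 is missing 21 − (-10) = 31 (since 13 − 13 + 1 − 11 = -10).
Row 5 is missing 21 − 26 = -5 (since -13 + 36 + 10 − 7 = 26).

n = 31, m = -5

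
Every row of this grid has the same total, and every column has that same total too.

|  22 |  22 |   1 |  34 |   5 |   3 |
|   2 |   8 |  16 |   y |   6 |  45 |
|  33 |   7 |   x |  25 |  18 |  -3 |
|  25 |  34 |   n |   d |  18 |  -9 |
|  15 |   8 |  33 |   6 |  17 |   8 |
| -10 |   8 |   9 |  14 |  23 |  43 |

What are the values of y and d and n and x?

y = 10, d = -2, n = 21, x = 7

Rows 1 and 5 both sum to 87, so that's the common total.
The known cells in row 2 total 77, leaving 87 − 77 = 10 for the blank.
The known cells in column 4 total 89, leaving 87 − 89 = -2 for the blank.
The known cells in row 4 total 66, leaving 87 − 66 = 21 for the blank.
The known cells in row 3 total 80, leaving 87 − 80 = 7 for the blank.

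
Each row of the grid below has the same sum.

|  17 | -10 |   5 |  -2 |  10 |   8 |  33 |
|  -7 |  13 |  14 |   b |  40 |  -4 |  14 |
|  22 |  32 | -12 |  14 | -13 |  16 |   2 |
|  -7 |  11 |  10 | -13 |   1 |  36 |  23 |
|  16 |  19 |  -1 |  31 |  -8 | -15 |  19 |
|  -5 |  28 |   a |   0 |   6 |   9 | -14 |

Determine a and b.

Rows 3 and 5 both add up to 61, so every row sums to 61.
Row 6: -5 + 28 + 0 + 6 + 9 − 14 = 24, so the missing entry is 61 − 24 = 37.
Row 2: -7 + 13 + 14 + 40 − 4 + 14 = 70, so the missing entry is 61 − 70 = -9.

a = 37, b = -9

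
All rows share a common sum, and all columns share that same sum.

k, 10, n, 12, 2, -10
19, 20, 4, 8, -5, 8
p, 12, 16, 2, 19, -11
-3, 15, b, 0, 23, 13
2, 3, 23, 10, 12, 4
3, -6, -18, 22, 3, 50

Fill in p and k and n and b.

p = 16, k = 17, n = 23, b = 6

Rows 2 and 5 both sum to 54, so that's the common total.
Row 3: 12 + 16 + 2 + 19 − 11 = 38, so its missing entry is 54 − 38 = 16.
Row 4: -3 + 15 + 0 + 23 + 13 = 48, so its missing entry is 54 − 48 = 6.
Column 3: 4 + 16 + 6 + 23 − 18 = 31, so its missing entry is 54 − 31 = 23.
Row 1: 10 + 23 + 12 + 2 − 10 = 37, so its missing entry is 54 − 37 = 17.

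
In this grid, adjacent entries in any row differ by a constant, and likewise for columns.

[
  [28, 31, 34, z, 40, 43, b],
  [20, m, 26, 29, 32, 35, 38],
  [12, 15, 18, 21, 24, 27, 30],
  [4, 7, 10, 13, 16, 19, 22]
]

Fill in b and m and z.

b = 46, m = 23, z = 37

Along each row the entries change by 3 per step; down each column they change by -8.
Row 1: from 28 at column 1, stepping by 3 to column 7 gives 46.
Row 2: from 20 at column 1, stepping by 3 to column 2 gives 23.
Row 1: from 28 at column 1, stepping by 3 to column 4 gives 37.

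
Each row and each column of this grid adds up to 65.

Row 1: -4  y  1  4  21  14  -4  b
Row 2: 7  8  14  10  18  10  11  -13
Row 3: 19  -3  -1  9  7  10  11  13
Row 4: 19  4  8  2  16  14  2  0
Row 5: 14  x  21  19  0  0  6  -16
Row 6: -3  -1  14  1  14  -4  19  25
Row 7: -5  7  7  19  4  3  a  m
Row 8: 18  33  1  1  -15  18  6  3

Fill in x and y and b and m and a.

x = 21, y = -4, b = 37, m = 16, a = 14

The known cells in column 7 total 51, leaving 65 − 51 = 14 for the blank.
The known cells in row 7 total 49, leaving 65 − 49 = 16 for the blank.
The known cells in column 8 total 28, leaving 65 − 28 = 37 for the blank.
The known cells in row 1 total 69, leaving 65 − 69 = -4 for the blank.
The known cells in row 5 total 44, leaving 65 − 44 = 21 for the blank.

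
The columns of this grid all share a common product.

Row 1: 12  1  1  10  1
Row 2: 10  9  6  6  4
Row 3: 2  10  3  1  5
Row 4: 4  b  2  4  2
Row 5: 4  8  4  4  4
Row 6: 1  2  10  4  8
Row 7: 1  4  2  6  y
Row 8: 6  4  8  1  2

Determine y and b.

y = 9, b = 1

Columns 1 and 4 each multiply to 23040, so every column has product 23040.
Column 5: 1×4×5×2×4×8×2 = 2560, so the missing entry is 23040 ÷ 2560 = 9.
Column 2: 1×9×10×8×2×4×4 = 23040, so the missing entry is 23040 ÷ 23040 = 1.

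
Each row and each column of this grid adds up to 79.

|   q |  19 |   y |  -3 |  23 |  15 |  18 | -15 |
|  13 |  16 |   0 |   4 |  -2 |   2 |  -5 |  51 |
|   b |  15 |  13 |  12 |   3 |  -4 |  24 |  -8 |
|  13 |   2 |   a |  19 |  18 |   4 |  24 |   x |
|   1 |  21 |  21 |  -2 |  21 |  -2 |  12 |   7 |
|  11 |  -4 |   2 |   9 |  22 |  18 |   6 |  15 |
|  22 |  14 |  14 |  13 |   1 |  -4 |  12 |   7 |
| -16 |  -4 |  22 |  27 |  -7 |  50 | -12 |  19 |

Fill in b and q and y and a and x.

Column 8 has -15 + 51 − 8 + 7 + 15 + 7 + 19 = 76; the blank must be 79 − 76 = 3.
Row 3 has 15 + 13 + 12 + 3 − 4 + 24 − 8 = 55; the blank must be 79 − 55 = 24.
Column 1 has 13 + 24 + 13 + 1 + 11 + 22 − 16 = 68; the blank must be 79 − 68 = 11.
Row 1 has 11 + 19 − 3 + 23 + 15 + 18 − 15 = 68; the blank must be 79 − 68 = 11.
Row 4 has 13 + 2 + 19 + 18 + 4 + 24 + 3 = 83; the blank must be 79 − 83 = -4.

b = 24, q = 11, y = 11, a = -4, x = 3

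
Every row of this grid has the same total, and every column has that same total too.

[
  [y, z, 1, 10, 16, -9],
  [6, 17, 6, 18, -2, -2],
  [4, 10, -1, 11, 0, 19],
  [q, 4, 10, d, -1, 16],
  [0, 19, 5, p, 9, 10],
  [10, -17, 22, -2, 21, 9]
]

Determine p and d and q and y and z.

Rows 2 and 3 both sum to 43, so that's the common total.
Column 2: 17 + 10 + 4 + 19 − 17 = 33, so its missing entry is 43 − 33 = 10.
Row 1: 10 + 1 + 10 + 16 − 9 = 28, so its missing entry is 43 − 28 = 15.
Row 5: 0 + 19 + 5 + 9 + 10 = 43, so its missing entry is 43 − 43 = 0.
Column 1: 15 + 6 + 4 + 0 + 10 = 35, so its missing entry is 43 − 35 = 8.
Row 4: 8 + 4 + 10 − 1 + 16 = 37, so its missing entry is 43 − 37 = 6.

p = 0, d = 6, q = 8, y = 15, z = 10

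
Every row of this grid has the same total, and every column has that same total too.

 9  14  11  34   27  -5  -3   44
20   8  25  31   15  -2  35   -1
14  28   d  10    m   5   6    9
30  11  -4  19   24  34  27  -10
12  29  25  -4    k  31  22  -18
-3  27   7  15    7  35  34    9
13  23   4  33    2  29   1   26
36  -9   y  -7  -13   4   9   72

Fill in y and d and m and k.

Rows 1 and 2 both sum to 131, so that's the common total.
Row 5 has 12 + 29 + 25 − 4 + 31 + 22 − 18 = 97; the blank must be 131 − 97 = 34.
Column 5 has 27 + 15 + 24 + 34 + 7 + 2 − 13 = 96; the blank must be 131 − 96 = 35.
Row 8 has 36 − 9 − 7 − 13 + 4 + 9 + 72 = 92; the blank must be 131 − 92 = 39.
Row 3 has 14 + 28 + 10 + 35 + 5 + 6 + 9 = 107; the blank must be 131 − 107 = 24.

y = 39, d = 24, m = 35, k = 34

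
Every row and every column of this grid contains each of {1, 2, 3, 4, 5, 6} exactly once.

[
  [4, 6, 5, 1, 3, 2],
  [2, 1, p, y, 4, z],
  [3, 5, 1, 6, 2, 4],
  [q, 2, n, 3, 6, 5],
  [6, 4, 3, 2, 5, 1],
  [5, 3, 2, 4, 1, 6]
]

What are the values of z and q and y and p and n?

At (row 2, col 6): column 6 already has {1, 2, 4, 5, 6}, so the value is 3.
For row 4, column 1: column 1 already has {2, 3, 4, 5, 6}; that leaves 1.
At (row 4, col 3): row 4 already has {1, 2, 3, 5, 6}, so the value is 4.
For row 2, column 3: column 3 already has {1, 2, 3, 4, 5}; that leaves 6.
Cell (2,4): row 2 already has {1, 2, 3, 4, 6} → 5.

z = 3, q = 1, y = 5, p = 6, n = 4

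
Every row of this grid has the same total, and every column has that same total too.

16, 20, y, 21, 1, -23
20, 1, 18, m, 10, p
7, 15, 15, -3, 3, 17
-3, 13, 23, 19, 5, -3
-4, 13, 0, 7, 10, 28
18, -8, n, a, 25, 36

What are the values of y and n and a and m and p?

y = 19, n = -21, a = 4, m = 6, p = -1

Rows 3 and 4 both sum to 54, so that's the common total.
The known cells in column 6 total 55, leaving 54 − 55 = -1 for the blank.
The known cells in row 1 total 35, leaving 54 − 35 = 19 for the blank.
The known cells in row 2 total 48, leaving 54 − 48 = 6 for the blank.
The known cells in column 4 total 50, leaving 54 − 50 = 4 for the blank.
The known cells in row 6 total 75, leaving 54 − 75 = -21 for the blank.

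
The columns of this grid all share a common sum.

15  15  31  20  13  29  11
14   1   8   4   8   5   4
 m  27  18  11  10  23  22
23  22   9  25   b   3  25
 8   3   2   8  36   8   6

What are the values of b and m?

Columns 3 and 4 both add up to 68, so every column sums to 68.
Column 5: 13 + 8 + 10 + 36 = 67, so the missing entry is 68 − 67 = 1.
Column 1: 15 + 14 + 23 + 8 = 60, so the missing entry is 68 − 60 = 8.

b = 1, m = 8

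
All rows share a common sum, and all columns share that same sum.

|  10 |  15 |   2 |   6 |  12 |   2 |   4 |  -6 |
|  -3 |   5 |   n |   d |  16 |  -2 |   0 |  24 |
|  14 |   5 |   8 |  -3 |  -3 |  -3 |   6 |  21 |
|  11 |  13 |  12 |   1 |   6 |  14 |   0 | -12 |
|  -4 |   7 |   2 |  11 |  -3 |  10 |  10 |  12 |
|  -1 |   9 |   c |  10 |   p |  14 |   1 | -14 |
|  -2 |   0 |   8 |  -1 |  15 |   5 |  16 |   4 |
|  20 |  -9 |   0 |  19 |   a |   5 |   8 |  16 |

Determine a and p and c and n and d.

Rows 1 and 3 both sum to 45, so that's the common total.
Row 8: 20 − 9 + 0 + 19 + 5 + 8 + 16 = 59, so its missing entry is 45 − 59 = -14.
Column 5: 12 + 16 − 3 + 6 − 3 + 15 − 14 = 29, so its missing entry is 45 − 29 = 16.
Column 4: 6 − 3 + 1 + 11 + 10 − 1 + 19 = 43, so its missing entry is 45 − 43 = 2.
Row 2: -3 + 5 + 2 + 16 − 2 + 0 + 24 = 42, so its missing entry is 45 − 42 = 3.
Row 6: -1 + 9 + 10 + 16 + 14 + 1 − 14 = 35, so its missing entry is 45 − 35 = 10.

a = -14, p = 16, c = 10, n = 3, d = 2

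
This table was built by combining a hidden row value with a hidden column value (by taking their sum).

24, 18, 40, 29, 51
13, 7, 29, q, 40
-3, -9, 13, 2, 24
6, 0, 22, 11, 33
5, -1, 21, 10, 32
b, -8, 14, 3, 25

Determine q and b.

The difference between any two rows is the same in every column — this is an addition table with the headers hidden.
Row 2 minus row 1 is 29 − 40 = -11, so its entry in column 4 is 29 + (-11) = 18.
Row 6 minus row 1 is 14 − 40 = -26, so its entry in column 1 is 24 + (-26) = -2.

q = 18, b = -2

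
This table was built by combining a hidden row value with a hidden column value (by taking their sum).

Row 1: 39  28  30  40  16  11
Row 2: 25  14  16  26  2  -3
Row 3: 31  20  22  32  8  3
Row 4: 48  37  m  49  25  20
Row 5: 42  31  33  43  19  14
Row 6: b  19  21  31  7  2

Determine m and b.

The difference between any two rows is the same in every column — this is an addition table with the headers hidden.
Row 4 minus row 1 is 37 − 28 = 9, so its entry in column 3 is 30 + 9 = 39.
Row 6 minus row 1 is 19 − 28 = -9, so its entry in column 1 is 39 + (-9) = 30.

m = 39, b = 30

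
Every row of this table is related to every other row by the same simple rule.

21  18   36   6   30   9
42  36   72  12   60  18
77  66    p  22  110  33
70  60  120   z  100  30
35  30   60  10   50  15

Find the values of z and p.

z = 20, p = 132

Each row is a constant multiple of every other row — this is a multiplication table with the headers hidden.
Row 4 is 60/18 = 10/3 times row 1, so its entry in column 4 is 6 × 10/3 = 20.
Row 3 is 66/18 = 11/3 times row 1, so its entry in column 3 is 36 × 11/3 = 132.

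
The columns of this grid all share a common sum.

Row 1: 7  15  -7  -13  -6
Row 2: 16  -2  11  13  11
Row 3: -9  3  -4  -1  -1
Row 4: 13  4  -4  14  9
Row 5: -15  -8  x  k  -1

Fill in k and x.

k = -1, x = 16

Columns 1 and 2 both add up to 12, so every column sums to 12.
Column 4: -13 + 13 − 1 + 14 = 13, so the missing entry is 12 − 13 = -1.
Column 3: -7 + 11 − 4 − 4 = -4, so the missing entry is 12 − (-4) = 16.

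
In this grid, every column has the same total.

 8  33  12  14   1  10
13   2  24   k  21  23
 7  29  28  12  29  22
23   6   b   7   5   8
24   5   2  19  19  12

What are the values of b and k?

The complete columns each total 75.
Column 3 is missing 75 − 66 = 9 (since 12 + 24 + 28 + 2 = 66).
Column 4 is missing 75 − 52 = 23 (since 14 + 12 + 7 + 19 = 52).

b = 9, k = 23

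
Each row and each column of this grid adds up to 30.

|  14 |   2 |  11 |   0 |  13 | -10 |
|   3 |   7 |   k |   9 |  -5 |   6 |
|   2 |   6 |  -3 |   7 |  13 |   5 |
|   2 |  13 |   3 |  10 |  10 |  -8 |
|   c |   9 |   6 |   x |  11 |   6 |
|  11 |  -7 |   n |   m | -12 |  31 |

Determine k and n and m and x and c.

k = 10, n = 3, m = 4, x = 0, c = -2

Column 1 has 14 + 3 + 2 + 2 + 11 = 32; the blank must be 30 − 32 = -2.
Row 2 has 3 + 7 + 9 − 5 + 6 = 20; the blank must be 30 − 20 = 10.
Row 5 has -2 + 9 + 6 + 11 + 6 = 30; the blank must be 30 − 30 = 0.
Column 4 has 0 + 9 + 7 + 10 + 0 = 26; the blank must be 30 − 26 = 4.
Row 6 has 11 − 7 + 4 − 12 + 31 = 27; the blank must be 30 − 27 = 3.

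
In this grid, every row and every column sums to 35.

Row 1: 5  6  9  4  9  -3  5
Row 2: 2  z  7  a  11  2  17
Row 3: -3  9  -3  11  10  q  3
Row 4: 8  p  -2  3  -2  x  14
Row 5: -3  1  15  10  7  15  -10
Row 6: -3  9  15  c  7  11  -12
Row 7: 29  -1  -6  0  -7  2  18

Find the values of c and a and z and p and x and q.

c = 8, a = -1, z = -3, p = 14, x = 0, q = 8

Row 6: -3 + 9 + 15 + 7 + 11 − 12 = 27, so its missing entry is 35 − 27 = 8.
Row 3: -3 + 9 − 3 + 11 + 10 + 3 = 27, so its missing entry is 35 − 27 = 8.
Column 4: 4 + 11 + 3 + 10 + 8 + 0 = 36, so its missing entry is 35 − 36 = -1.
Row 2: 2 + 7 − 1 + 11 + 2 + 17 = 38, so its missing entry is 35 − 38 = -3.
Column 2: 6 − 3 + 9 + 1 + 9 − 1 = 21, so its missing entry is 35 − 21 = 14.
Row 4: 8 + 14 − 2 + 3 − 2 + 14 = 35, so its missing entry is 35 − 35 = 0.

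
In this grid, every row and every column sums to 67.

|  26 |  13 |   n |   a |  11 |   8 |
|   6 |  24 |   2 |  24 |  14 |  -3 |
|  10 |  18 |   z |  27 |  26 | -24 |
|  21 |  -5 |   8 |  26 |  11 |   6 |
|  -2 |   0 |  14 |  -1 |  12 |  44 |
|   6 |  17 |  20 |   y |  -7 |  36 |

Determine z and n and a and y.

Row 6 has 6 + 17 + 20 − 7 + 36 = 72; the blank must be 67 − 72 = -5.
Column 4 has 24 + 27 + 26 − 1 − 5 = 71; the blank must be 67 − 71 = -4.
Row 1 has 26 + 13 − 4 + 11 + 8 = 54; the blank must be 67 − 54 = 13.
Row 3 has 10 + 18 + 27 + 26 − 24 = 57; the blank must be 67 − 57 = 10.

z = 10, n = 13, a = -4, y = -5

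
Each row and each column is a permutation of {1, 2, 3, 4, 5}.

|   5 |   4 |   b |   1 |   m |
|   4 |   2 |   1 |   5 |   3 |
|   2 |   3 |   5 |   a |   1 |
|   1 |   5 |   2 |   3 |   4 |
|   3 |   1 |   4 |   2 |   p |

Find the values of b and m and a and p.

Cell (3,4): row 3 already has {1, 2, 3, 5} → 4.
At (row 1, col 3): column 3 already has {1, 2, 4, 5}, so the value is 3.
Cell (1,5): row 1 already has {1, 3, 4, 5} → 2.
For row 5, column 5: row 5 already has {1, 2, 3, 4}; that leaves 5.

b = 3, m = 2, a = 4, p = 5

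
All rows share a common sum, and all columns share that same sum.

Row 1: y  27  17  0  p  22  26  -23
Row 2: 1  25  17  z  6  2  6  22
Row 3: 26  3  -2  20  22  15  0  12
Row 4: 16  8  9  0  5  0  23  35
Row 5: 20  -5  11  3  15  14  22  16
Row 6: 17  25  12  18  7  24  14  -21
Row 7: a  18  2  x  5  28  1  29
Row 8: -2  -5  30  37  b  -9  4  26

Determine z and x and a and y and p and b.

z = 17, x = 1, a = 12, y = 6, p = 21, b = 15

Rows 3 and 4 both sum to 96, so that's the common total.
Row 8 has -2 − 5 + 30 + 37 − 9 + 4 + 26 = 81; the blank must be 96 − 81 = 15.
Column 5 has 6 + 22 + 5 + 15 + 7 + 5 + 15 = 75; the blank must be 96 − 75 = 21.
Row 1 has 27 + 17 + 0 + 21 + 22 + 26 − 23 = 90; the blank must be 96 − 90 = 6.
Column 1 has 6 + 1 + 26 + 16 + 20 + 17 − 2 = 84; the blank must be 96 − 84 = 12.
Row 7 has 12 + 18 + 2 + 5 + 28 + 1 + 29 = 95; the blank must be 96 − 95 = 1.
Row 2 has 1 + 25 + 17 + 6 + 2 + 6 + 22 = 79; the blank must be 96 − 79 = 17.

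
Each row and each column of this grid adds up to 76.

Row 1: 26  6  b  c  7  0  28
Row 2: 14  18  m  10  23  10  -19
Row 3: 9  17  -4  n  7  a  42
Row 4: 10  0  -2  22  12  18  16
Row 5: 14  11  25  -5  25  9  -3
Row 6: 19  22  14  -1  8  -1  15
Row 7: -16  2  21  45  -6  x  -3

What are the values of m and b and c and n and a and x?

m = 20, b = 2, c = 7, n = -2, a = 7, x = 33

Row 2: 14 + 18 + 10 + 23 + 10 − 19 = 56, so its missing entry is 76 − 56 = 20.
Row 7: -16 + 2 + 21 + 45 − 6 − 3 = 43, so its missing entry is 76 − 43 = 33.
Column 3: 20 − 4 − 2 + 25 + 14 + 21 = 74, so its missing entry is 76 − 74 = 2.
Row 1: 26 + 6 + 2 + 7 + 0 + 28 = 69, so its missing entry is 76 − 69 = 7.
Column 4: 7 + 10 + 22 − 5 − 1 + 45 = 78, so its missing entry is 76 − 78 = -2.
Row 3: 9 + 17 − 4 − 2 + 7 + 42 = 69, so its missing entry is 76 − 69 = 7.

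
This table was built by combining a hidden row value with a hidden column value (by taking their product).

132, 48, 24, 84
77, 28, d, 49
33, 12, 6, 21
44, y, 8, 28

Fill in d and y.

Each row is a constant multiple of every other row — this is a multiplication table with the headers hidden.
Row 2 is 49/84 = 7/12 times row 1, so its entry in column 3 is 24 × 7/12 = 14.
Row 4 is 28/84 = 1/3 times row 1, so its entry in column 2 is 48 × 1/3 = 16.

d = 14, y = 16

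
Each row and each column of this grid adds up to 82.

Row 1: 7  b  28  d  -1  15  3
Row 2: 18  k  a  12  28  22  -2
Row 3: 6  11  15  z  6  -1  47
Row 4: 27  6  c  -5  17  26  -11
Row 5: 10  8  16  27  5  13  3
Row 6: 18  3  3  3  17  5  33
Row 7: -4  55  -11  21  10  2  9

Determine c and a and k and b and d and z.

c = 22, a = 9, k = -5, b = 4, d = 26, z = -2

Row 3: 6 + 11 + 15 + 6 − 1 + 47 = 84, so its missing entry is 82 − 84 = -2.
Column 4: 12 − 2 − 5 + 27 + 3 + 21 = 56, so its missing entry is 82 − 56 = 26.
Row 1: 7 + 28 + 26 − 1 + 15 + 3 = 78, so its missing entry is 82 − 78 = 4.
Column 2: 4 + 11 + 6 + 8 + 3 + 55 = 87, so its missing entry is 82 − 87 = -5.
Row 2: 18 − 5 + 12 + 28 + 22 − 2 = 73, so its missing entry is 82 − 73 = 9.
Row 4: 27 + 6 − 5 + 17 + 26 − 11 = 60, so its missing entry is 82 − 60 = 22.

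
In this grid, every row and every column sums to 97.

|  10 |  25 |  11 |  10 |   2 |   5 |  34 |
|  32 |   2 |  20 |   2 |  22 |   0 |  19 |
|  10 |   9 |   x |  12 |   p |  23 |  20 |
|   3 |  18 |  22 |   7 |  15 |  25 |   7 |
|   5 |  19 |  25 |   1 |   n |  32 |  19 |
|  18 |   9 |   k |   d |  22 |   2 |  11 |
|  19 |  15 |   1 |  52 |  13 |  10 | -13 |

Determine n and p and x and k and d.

Row 5 has 5 + 19 + 25 + 1 + 32 + 19 = 101; the blank must be 97 − 101 = -4.
Column 5 has 2 + 22 + 15 − 4 + 22 + 13 = 70; the blank must be 97 − 70 = 27.
Row 3 has 10 + 9 + 12 + 27 + 23 + 20 = 101; the blank must be 97 − 101 = -4.
Column 4 has 10 + 2 + 12 + 7 + 1 + 52 = 84; the blank must be 97 − 84 = 13.
Row 6 has 18 + 9 + 13 + 22 + 2 + 11 = 75; the blank must be 97 − 75 = 22.

n = -4, p = 27, x = -4, k = 22, d = 13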